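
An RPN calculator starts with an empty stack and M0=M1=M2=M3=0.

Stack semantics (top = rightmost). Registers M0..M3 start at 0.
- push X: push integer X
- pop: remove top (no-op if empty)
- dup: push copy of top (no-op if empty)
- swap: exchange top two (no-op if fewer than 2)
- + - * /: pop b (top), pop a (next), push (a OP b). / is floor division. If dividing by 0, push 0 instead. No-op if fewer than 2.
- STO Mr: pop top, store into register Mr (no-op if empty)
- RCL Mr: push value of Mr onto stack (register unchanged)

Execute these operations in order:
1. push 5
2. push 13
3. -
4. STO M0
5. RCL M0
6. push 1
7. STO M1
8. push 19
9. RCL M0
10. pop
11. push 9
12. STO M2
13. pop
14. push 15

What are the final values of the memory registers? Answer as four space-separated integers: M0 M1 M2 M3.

After op 1 (push 5): stack=[5] mem=[0,0,0,0]
After op 2 (push 13): stack=[5,13] mem=[0,0,0,0]
After op 3 (-): stack=[-8] mem=[0,0,0,0]
After op 4 (STO M0): stack=[empty] mem=[-8,0,0,0]
After op 5 (RCL M0): stack=[-8] mem=[-8,0,0,0]
After op 6 (push 1): stack=[-8,1] mem=[-8,0,0,0]
After op 7 (STO M1): stack=[-8] mem=[-8,1,0,0]
After op 8 (push 19): stack=[-8,19] mem=[-8,1,0,0]
After op 9 (RCL M0): stack=[-8,19,-8] mem=[-8,1,0,0]
After op 10 (pop): stack=[-8,19] mem=[-8,1,0,0]
After op 11 (push 9): stack=[-8,19,9] mem=[-8,1,0,0]
After op 12 (STO M2): stack=[-8,19] mem=[-8,1,9,0]
After op 13 (pop): stack=[-8] mem=[-8,1,9,0]
After op 14 (push 15): stack=[-8,15] mem=[-8,1,9,0]

Answer: -8 1 9 0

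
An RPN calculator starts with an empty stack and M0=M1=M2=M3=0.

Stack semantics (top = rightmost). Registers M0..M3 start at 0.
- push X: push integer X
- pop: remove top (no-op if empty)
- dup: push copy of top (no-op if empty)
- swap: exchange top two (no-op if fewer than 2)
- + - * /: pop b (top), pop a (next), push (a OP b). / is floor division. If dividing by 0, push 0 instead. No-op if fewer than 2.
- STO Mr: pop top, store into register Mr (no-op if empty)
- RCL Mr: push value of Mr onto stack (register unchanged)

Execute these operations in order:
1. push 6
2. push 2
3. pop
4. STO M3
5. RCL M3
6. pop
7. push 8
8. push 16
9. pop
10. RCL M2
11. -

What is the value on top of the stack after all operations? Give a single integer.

Answer: 8

Derivation:
After op 1 (push 6): stack=[6] mem=[0,0,0,0]
After op 2 (push 2): stack=[6,2] mem=[0,0,0,0]
After op 3 (pop): stack=[6] mem=[0,0,0,0]
After op 4 (STO M3): stack=[empty] mem=[0,0,0,6]
After op 5 (RCL M3): stack=[6] mem=[0,0,0,6]
After op 6 (pop): stack=[empty] mem=[0,0,0,6]
After op 7 (push 8): stack=[8] mem=[0,0,0,6]
After op 8 (push 16): stack=[8,16] mem=[0,0,0,6]
After op 9 (pop): stack=[8] mem=[0,0,0,6]
After op 10 (RCL M2): stack=[8,0] mem=[0,0,0,6]
After op 11 (-): stack=[8] mem=[0,0,0,6]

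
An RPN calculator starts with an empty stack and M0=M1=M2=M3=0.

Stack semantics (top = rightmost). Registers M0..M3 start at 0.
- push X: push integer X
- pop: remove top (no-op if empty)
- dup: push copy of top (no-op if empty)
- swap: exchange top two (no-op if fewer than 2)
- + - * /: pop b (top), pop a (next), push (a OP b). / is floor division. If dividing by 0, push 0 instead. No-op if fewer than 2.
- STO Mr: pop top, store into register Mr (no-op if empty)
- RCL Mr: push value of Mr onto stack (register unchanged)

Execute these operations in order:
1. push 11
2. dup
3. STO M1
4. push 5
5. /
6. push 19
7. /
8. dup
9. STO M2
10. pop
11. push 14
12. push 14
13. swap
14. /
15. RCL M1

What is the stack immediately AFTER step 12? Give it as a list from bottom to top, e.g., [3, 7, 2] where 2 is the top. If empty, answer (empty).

After op 1 (push 11): stack=[11] mem=[0,0,0,0]
After op 2 (dup): stack=[11,11] mem=[0,0,0,0]
After op 3 (STO M1): stack=[11] mem=[0,11,0,0]
After op 4 (push 5): stack=[11,5] mem=[0,11,0,0]
After op 5 (/): stack=[2] mem=[0,11,0,0]
After op 6 (push 19): stack=[2,19] mem=[0,11,0,0]
After op 7 (/): stack=[0] mem=[0,11,0,0]
After op 8 (dup): stack=[0,0] mem=[0,11,0,0]
After op 9 (STO M2): stack=[0] mem=[0,11,0,0]
After op 10 (pop): stack=[empty] mem=[0,11,0,0]
After op 11 (push 14): stack=[14] mem=[0,11,0,0]
After op 12 (push 14): stack=[14,14] mem=[0,11,0,0]

[14, 14]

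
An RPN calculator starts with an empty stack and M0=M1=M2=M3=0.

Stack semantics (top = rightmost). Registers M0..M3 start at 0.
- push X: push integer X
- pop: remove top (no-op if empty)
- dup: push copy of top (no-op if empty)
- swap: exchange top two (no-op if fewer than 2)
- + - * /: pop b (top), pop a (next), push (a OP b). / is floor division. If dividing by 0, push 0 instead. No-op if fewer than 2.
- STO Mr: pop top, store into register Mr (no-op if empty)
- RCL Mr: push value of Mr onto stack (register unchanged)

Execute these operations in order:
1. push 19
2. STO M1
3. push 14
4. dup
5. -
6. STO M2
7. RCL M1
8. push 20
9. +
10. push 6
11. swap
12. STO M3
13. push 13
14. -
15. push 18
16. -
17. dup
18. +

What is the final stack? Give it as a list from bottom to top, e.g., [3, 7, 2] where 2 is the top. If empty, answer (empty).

Answer: [-50]

Derivation:
After op 1 (push 19): stack=[19] mem=[0,0,0,0]
After op 2 (STO M1): stack=[empty] mem=[0,19,0,0]
After op 3 (push 14): stack=[14] mem=[0,19,0,0]
After op 4 (dup): stack=[14,14] mem=[0,19,0,0]
After op 5 (-): stack=[0] mem=[0,19,0,0]
After op 6 (STO M2): stack=[empty] mem=[0,19,0,0]
After op 7 (RCL M1): stack=[19] mem=[0,19,0,0]
After op 8 (push 20): stack=[19,20] mem=[0,19,0,0]
After op 9 (+): stack=[39] mem=[0,19,0,0]
After op 10 (push 6): stack=[39,6] mem=[0,19,0,0]
After op 11 (swap): stack=[6,39] mem=[0,19,0,0]
After op 12 (STO M3): stack=[6] mem=[0,19,0,39]
After op 13 (push 13): stack=[6,13] mem=[0,19,0,39]
After op 14 (-): stack=[-7] mem=[0,19,0,39]
After op 15 (push 18): stack=[-7,18] mem=[0,19,0,39]
After op 16 (-): stack=[-25] mem=[0,19,0,39]
After op 17 (dup): stack=[-25,-25] mem=[0,19,0,39]
After op 18 (+): stack=[-50] mem=[0,19,0,39]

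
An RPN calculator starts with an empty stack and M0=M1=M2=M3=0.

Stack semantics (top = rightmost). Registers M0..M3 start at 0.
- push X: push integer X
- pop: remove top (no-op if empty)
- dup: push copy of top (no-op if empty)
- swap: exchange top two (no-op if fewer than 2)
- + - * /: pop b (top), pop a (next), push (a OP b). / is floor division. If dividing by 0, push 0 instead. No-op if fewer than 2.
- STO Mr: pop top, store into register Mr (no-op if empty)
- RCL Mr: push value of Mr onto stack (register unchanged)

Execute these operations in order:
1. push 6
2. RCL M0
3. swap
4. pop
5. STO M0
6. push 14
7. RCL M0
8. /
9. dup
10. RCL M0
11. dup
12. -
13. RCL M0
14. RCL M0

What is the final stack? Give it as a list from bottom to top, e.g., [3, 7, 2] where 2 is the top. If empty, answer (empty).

After op 1 (push 6): stack=[6] mem=[0,0,0,0]
After op 2 (RCL M0): stack=[6,0] mem=[0,0,0,0]
After op 3 (swap): stack=[0,6] mem=[0,0,0,0]
After op 4 (pop): stack=[0] mem=[0,0,0,0]
After op 5 (STO M0): stack=[empty] mem=[0,0,0,0]
After op 6 (push 14): stack=[14] mem=[0,0,0,0]
After op 7 (RCL M0): stack=[14,0] mem=[0,0,0,0]
After op 8 (/): stack=[0] mem=[0,0,0,0]
After op 9 (dup): stack=[0,0] mem=[0,0,0,0]
After op 10 (RCL M0): stack=[0,0,0] mem=[0,0,0,0]
After op 11 (dup): stack=[0,0,0,0] mem=[0,0,0,0]
After op 12 (-): stack=[0,0,0] mem=[0,0,0,0]
After op 13 (RCL M0): stack=[0,0,0,0] mem=[0,0,0,0]
After op 14 (RCL M0): stack=[0,0,0,0,0] mem=[0,0,0,0]

Answer: [0, 0, 0, 0, 0]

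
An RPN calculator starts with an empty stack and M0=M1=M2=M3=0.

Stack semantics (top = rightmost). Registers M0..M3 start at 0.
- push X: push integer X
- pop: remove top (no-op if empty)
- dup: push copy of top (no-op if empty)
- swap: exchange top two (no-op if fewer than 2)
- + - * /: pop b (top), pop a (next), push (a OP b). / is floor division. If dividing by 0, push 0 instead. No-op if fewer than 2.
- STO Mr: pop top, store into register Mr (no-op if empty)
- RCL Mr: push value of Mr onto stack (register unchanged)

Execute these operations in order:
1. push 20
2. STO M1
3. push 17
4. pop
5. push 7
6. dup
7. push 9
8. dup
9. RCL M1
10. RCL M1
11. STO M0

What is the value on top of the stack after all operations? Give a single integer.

Answer: 20

Derivation:
After op 1 (push 20): stack=[20] mem=[0,0,0,0]
After op 2 (STO M1): stack=[empty] mem=[0,20,0,0]
After op 3 (push 17): stack=[17] mem=[0,20,0,0]
After op 4 (pop): stack=[empty] mem=[0,20,0,0]
After op 5 (push 7): stack=[7] mem=[0,20,0,0]
After op 6 (dup): stack=[7,7] mem=[0,20,0,0]
After op 7 (push 9): stack=[7,7,9] mem=[0,20,0,0]
After op 8 (dup): stack=[7,7,9,9] mem=[0,20,0,0]
After op 9 (RCL M1): stack=[7,7,9,9,20] mem=[0,20,0,0]
After op 10 (RCL M1): stack=[7,7,9,9,20,20] mem=[0,20,0,0]
After op 11 (STO M0): stack=[7,7,9,9,20] mem=[20,20,0,0]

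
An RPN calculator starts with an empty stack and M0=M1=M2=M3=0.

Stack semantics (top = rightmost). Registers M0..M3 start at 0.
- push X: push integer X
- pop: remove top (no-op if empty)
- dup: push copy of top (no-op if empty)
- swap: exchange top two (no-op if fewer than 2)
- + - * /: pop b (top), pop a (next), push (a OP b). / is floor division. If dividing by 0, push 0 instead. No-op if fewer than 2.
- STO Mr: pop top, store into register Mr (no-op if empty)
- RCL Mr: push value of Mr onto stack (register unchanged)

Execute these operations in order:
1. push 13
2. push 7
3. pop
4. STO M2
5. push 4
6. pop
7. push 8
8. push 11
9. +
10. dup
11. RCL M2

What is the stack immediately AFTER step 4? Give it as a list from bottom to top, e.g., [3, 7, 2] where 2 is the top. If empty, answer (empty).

After op 1 (push 13): stack=[13] mem=[0,0,0,0]
After op 2 (push 7): stack=[13,7] mem=[0,0,0,0]
After op 3 (pop): stack=[13] mem=[0,0,0,0]
After op 4 (STO M2): stack=[empty] mem=[0,0,13,0]

(empty)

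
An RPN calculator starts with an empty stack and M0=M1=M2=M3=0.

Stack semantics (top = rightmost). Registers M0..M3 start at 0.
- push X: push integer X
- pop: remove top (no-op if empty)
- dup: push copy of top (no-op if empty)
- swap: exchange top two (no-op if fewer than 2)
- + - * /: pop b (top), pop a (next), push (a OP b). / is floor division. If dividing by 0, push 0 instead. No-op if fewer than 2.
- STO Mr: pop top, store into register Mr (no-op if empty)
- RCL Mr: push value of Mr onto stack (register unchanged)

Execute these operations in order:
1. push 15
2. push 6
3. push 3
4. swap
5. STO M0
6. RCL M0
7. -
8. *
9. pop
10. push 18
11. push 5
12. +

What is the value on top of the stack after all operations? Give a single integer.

After op 1 (push 15): stack=[15] mem=[0,0,0,0]
After op 2 (push 6): stack=[15,6] mem=[0,0,0,0]
After op 3 (push 3): stack=[15,6,3] mem=[0,0,0,0]
After op 4 (swap): stack=[15,3,6] mem=[0,0,0,0]
After op 5 (STO M0): stack=[15,3] mem=[6,0,0,0]
After op 6 (RCL M0): stack=[15,3,6] mem=[6,0,0,0]
After op 7 (-): stack=[15,-3] mem=[6,0,0,0]
After op 8 (*): stack=[-45] mem=[6,0,0,0]
After op 9 (pop): stack=[empty] mem=[6,0,0,0]
After op 10 (push 18): stack=[18] mem=[6,0,0,0]
After op 11 (push 5): stack=[18,5] mem=[6,0,0,0]
After op 12 (+): stack=[23] mem=[6,0,0,0]

Answer: 23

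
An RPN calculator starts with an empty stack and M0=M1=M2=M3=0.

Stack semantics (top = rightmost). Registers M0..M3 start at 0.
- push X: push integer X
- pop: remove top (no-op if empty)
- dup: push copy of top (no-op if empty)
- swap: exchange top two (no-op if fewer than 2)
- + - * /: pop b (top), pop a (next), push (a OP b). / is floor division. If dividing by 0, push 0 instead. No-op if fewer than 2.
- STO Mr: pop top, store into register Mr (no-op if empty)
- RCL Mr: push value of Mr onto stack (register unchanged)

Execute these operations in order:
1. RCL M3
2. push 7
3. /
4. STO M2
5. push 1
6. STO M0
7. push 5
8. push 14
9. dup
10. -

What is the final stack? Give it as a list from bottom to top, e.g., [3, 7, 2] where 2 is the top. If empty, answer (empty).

After op 1 (RCL M3): stack=[0] mem=[0,0,0,0]
After op 2 (push 7): stack=[0,7] mem=[0,0,0,0]
After op 3 (/): stack=[0] mem=[0,0,0,0]
After op 4 (STO M2): stack=[empty] mem=[0,0,0,0]
After op 5 (push 1): stack=[1] mem=[0,0,0,0]
After op 6 (STO M0): stack=[empty] mem=[1,0,0,0]
After op 7 (push 5): stack=[5] mem=[1,0,0,0]
After op 8 (push 14): stack=[5,14] mem=[1,0,0,0]
After op 9 (dup): stack=[5,14,14] mem=[1,0,0,0]
After op 10 (-): stack=[5,0] mem=[1,0,0,0]

Answer: [5, 0]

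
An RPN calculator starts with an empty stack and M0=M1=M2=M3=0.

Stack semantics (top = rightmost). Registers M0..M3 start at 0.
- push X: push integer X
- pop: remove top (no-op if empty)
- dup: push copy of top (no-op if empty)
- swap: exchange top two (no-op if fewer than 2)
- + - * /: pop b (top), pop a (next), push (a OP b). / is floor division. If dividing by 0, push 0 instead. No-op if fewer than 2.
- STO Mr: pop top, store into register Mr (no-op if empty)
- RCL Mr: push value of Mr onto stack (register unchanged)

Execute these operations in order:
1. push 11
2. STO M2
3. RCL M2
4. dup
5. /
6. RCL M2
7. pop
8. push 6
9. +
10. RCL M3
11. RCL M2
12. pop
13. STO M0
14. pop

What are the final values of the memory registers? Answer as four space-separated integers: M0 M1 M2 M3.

Answer: 0 0 11 0

Derivation:
After op 1 (push 11): stack=[11] mem=[0,0,0,0]
After op 2 (STO M2): stack=[empty] mem=[0,0,11,0]
After op 3 (RCL M2): stack=[11] mem=[0,0,11,0]
After op 4 (dup): stack=[11,11] mem=[0,0,11,0]
After op 5 (/): stack=[1] mem=[0,0,11,0]
After op 6 (RCL M2): stack=[1,11] mem=[0,0,11,0]
After op 7 (pop): stack=[1] mem=[0,0,11,0]
After op 8 (push 6): stack=[1,6] mem=[0,0,11,0]
After op 9 (+): stack=[7] mem=[0,0,11,0]
After op 10 (RCL M3): stack=[7,0] mem=[0,0,11,0]
After op 11 (RCL M2): stack=[7,0,11] mem=[0,0,11,0]
After op 12 (pop): stack=[7,0] mem=[0,0,11,0]
After op 13 (STO M0): stack=[7] mem=[0,0,11,0]
After op 14 (pop): stack=[empty] mem=[0,0,11,0]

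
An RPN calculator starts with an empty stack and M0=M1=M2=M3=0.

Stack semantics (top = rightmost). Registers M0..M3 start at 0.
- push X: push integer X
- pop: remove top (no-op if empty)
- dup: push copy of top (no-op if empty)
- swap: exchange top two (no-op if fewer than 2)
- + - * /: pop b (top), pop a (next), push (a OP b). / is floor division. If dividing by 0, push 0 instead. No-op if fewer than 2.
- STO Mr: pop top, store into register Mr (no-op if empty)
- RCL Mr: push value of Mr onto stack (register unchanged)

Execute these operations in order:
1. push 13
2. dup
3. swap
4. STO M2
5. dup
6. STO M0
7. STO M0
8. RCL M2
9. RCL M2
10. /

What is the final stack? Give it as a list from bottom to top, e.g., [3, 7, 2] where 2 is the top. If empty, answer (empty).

Answer: [1]

Derivation:
After op 1 (push 13): stack=[13] mem=[0,0,0,0]
After op 2 (dup): stack=[13,13] mem=[0,0,0,0]
After op 3 (swap): stack=[13,13] mem=[0,0,0,0]
After op 4 (STO M2): stack=[13] mem=[0,0,13,0]
After op 5 (dup): stack=[13,13] mem=[0,0,13,0]
After op 6 (STO M0): stack=[13] mem=[13,0,13,0]
After op 7 (STO M0): stack=[empty] mem=[13,0,13,0]
After op 8 (RCL M2): stack=[13] mem=[13,0,13,0]
After op 9 (RCL M2): stack=[13,13] mem=[13,0,13,0]
After op 10 (/): stack=[1] mem=[13,0,13,0]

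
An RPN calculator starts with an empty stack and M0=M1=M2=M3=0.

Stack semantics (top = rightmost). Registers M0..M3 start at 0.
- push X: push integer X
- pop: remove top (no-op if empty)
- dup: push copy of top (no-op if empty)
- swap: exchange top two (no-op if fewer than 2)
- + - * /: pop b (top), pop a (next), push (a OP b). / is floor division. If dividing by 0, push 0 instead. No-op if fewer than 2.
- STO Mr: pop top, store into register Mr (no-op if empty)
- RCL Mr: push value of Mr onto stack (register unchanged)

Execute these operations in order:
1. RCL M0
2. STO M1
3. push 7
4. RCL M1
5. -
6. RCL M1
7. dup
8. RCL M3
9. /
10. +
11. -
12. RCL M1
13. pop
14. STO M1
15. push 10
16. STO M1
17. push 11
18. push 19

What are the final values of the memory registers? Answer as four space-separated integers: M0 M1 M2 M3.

Answer: 0 10 0 0

Derivation:
After op 1 (RCL M0): stack=[0] mem=[0,0,0,0]
After op 2 (STO M1): stack=[empty] mem=[0,0,0,0]
After op 3 (push 7): stack=[7] mem=[0,0,0,0]
After op 4 (RCL M1): stack=[7,0] mem=[0,0,0,0]
After op 5 (-): stack=[7] mem=[0,0,0,0]
After op 6 (RCL M1): stack=[7,0] mem=[0,0,0,0]
After op 7 (dup): stack=[7,0,0] mem=[0,0,0,0]
After op 8 (RCL M3): stack=[7,0,0,0] mem=[0,0,0,0]
After op 9 (/): stack=[7,0,0] mem=[0,0,0,0]
After op 10 (+): stack=[7,0] mem=[0,0,0,0]
After op 11 (-): stack=[7] mem=[0,0,0,0]
After op 12 (RCL M1): stack=[7,0] mem=[0,0,0,0]
After op 13 (pop): stack=[7] mem=[0,0,0,0]
After op 14 (STO M1): stack=[empty] mem=[0,7,0,0]
After op 15 (push 10): stack=[10] mem=[0,7,0,0]
After op 16 (STO M1): stack=[empty] mem=[0,10,0,0]
After op 17 (push 11): stack=[11] mem=[0,10,0,0]
After op 18 (push 19): stack=[11,19] mem=[0,10,0,0]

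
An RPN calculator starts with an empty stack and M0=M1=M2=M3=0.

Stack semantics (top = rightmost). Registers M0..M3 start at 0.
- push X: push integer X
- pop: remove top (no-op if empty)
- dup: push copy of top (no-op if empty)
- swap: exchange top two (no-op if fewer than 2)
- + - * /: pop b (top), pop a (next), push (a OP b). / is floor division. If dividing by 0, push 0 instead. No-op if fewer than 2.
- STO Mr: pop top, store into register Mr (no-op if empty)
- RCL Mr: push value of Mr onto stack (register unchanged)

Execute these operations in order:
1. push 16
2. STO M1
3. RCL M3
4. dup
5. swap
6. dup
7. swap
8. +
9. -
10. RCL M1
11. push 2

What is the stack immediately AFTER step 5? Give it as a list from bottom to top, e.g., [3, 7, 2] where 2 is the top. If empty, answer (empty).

After op 1 (push 16): stack=[16] mem=[0,0,0,0]
After op 2 (STO M1): stack=[empty] mem=[0,16,0,0]
After op 3 (RCL M3): stack=[0] mem=[0,16,0,0]
After op 4 (dup): stack=[0,0] mem=[0,16,0,0]
After op 5 (swap): stack=[0,0] mem=[0,16,0,0]

[0, 0]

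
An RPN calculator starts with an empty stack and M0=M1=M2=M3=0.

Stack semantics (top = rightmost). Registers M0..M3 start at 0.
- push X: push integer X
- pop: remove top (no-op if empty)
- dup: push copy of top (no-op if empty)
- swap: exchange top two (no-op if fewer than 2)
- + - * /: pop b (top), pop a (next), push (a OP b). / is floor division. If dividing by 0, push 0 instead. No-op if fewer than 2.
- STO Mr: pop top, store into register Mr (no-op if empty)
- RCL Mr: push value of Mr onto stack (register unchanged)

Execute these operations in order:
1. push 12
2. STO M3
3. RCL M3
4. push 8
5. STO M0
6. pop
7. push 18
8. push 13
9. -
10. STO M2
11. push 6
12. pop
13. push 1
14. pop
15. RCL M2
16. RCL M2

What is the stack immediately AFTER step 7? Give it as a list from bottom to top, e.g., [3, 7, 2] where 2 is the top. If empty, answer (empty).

After op 1 (push 12): stack=[12] mem=[0,0,0,0]
After op 2 (STO M3): stack=[empty] mem=[0,0,0,12]
After op 3 (RCL M3): stack=[12] mem=[0,0,0,12]
After op 4 (push 8): stack=[12,8] mem=[0,0,0,12]
After op 5 (STO M0): stack=[12] mem=[8,0,0,12]
After op 6 (pop): stack=[empty] mem=[8,0,0,12]
After op 7 (push 18): stack=[18] mem=[8,0,0,12]

[18]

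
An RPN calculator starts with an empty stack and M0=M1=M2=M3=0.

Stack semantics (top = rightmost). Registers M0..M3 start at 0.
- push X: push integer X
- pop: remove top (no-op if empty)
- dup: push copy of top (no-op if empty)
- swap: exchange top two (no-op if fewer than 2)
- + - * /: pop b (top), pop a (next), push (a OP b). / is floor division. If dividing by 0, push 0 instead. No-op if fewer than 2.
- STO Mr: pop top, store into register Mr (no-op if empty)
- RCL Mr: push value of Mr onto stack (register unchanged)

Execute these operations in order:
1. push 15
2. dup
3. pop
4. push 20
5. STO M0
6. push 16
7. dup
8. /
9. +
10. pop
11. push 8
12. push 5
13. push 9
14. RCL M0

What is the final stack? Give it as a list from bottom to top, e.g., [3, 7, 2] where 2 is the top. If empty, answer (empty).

Answer: [8, 5, 9, 20]

Derivation:
After op 1 (push 15): stack=[15] mem=[0,0,0,0]
After op 2 (dup): stack=[15,15] mem=[0,0,0,0]
After op 3 (pop): stack=[15] mem=[0,0,0,0]
After op 4 (push 20): stack=[15,20] mem=[0,0,0,0]
After op 5 (STO M0): stack=[15] mem=[20,0,0,0]
After op 6 (push 16): stack=[15,16] mem=[20,0,0,0]
After op 7 (dup): stack=[15,16,16] mem=[20,0,0,0]
After op 8 (/): stack=[15,1] mem=[20,0,0,0]
After op 9 (+): stack=[16] mem=[20,0,0,0]
After op 10 (pop): stack=[empty] mem=[20,0,0,0]
After op 11 (push 8): stack=[8] mem=[20,0,0,0]
After op 12 (push 5): stack=[8,5] mem=[20,0,0,0]
After op 13 (push 9): stack=[8,5,9] mem=[20,0,0,0]
After op 14 (RCL M0): stack=[8,5,9,20] mem=[20,0,0,0]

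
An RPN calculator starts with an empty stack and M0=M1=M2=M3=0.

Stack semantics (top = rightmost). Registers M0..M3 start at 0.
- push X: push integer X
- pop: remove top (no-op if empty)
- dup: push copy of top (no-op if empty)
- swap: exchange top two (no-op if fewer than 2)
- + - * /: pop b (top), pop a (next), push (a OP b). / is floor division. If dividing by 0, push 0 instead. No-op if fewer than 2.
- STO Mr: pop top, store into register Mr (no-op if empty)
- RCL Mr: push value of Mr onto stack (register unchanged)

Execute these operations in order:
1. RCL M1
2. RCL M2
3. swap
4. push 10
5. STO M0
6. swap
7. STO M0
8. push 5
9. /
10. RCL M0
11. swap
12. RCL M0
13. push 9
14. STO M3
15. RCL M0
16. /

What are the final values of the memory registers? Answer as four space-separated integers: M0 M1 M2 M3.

Answer: 0 0 0 9

Derivation:
After op 1 (RCL M1): stack=[0] mem=[0,0,0,0]
After op 2 (RCL M2): stack=[0,0] mem=[0,0,0,0]
After op 3 (swap): stack=[0,0] mem=[0,0,0,0]
After op 4 (push 10): stack=[0,0,10] mem=[0,0,0,0]
After op 5 (STO M0): stack=[0,0] mem=[10,0,0,0]
After op 6 (swap): stack=[0,0] mem=[10,0,0,0]
After op 7 (STO M0): stack=[0] mem=[0,0,0,0]
After op 8 (push 5): stack=[0,5] mem=[0,0,0,0]
After op 9 (/): stack=[0] mem=[0,0,0,0]
After op 10 (RCL M0): stack=[0,0] mem=[0,0,0,0]
After op 11 (swap): stack=[0,0] mem=[0,0,0,0]
After op 12 (RCL M0): stack=[0,0,0] mem=[0,0,0,0]
After op 13 (push 9): stack=[0,0,0,9] mem=[0,0,0,0]
After op 14 (STO M3): stack=[0,0,0] mem=[0,0,0,9]
After op 15 (RCL M0): stack=[0,0,0,0] mem=[0,0,0,9]
After op 16 (/): stack=[0,0,0] mem=[0,0,0,9]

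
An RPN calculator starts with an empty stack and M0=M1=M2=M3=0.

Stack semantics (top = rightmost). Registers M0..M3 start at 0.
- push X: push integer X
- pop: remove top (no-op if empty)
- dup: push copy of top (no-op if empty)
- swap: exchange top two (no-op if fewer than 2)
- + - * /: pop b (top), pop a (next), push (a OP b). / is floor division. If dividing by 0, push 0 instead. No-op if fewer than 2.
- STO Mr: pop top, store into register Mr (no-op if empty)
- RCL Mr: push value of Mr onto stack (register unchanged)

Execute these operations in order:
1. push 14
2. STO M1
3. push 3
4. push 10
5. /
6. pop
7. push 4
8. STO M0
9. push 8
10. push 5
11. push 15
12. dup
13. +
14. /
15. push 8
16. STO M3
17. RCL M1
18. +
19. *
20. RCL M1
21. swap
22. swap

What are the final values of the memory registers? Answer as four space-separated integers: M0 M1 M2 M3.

After op 1 (push 14): stack=[14] mem=[0,0,0,0]
After op 2 (STO M1): stack=[empty] mem=[0,14,0,0]
After op 3 (push 3): stack=[3] mem=[0,14,0,0]
After op 4 (push 10): stack=[3,10] mem=[0,14,0,0]
After op 5 (/): stack=[0] mem=[0,14,0,0]
After op 6 (pop): stack=[empty] mem=[0,14,0,0]
After op 7 (push 4): stack=[4] mem=[0,14,0,0]
After op 8 (STO M0): stack=[empty] mem=[4,14,0,0]
After op 9 (push 8): stack=[8] mem=[4,14,0,0]
After op 10 (push 5): stack=[8,5] mem=[4,14,0,0]
After op 11 (push 15): stack=[8,5,15] mem=[4,14,0,0]
After op 12 (dup): stack=[8,5,15,15] mem=[4,14,0,0]
After op 13 (+): stack=[8,5,30] mem=[4,14,0,0]
After op 14 (/): stack=[8,0] mem=[4,14,0,0]
After op 15 (push 8): stack=[8,0,8] mem=[4,14,0,0]
After op 16 (STO M3): stack=[8,0] mem=[4,14,0,8]
After op 17 (RCL M1): stack=[8,0,14] mem=[4,14,0,8]
After op 18 (+): stack=[8,14] mem=[4,14,0,8]
After op 19 (*): stack=[112] mem=[4,14,0,8]
After op 20 (RCL M1): stack=[112,14] mem=[4,14,0,8]
After op 21 (swap): stack=[14,112] mem=[4,14,0,8]
After op 22 (swap): stack=[112,14] mem=[4,14,0,8]

Answer: 4 14 0 8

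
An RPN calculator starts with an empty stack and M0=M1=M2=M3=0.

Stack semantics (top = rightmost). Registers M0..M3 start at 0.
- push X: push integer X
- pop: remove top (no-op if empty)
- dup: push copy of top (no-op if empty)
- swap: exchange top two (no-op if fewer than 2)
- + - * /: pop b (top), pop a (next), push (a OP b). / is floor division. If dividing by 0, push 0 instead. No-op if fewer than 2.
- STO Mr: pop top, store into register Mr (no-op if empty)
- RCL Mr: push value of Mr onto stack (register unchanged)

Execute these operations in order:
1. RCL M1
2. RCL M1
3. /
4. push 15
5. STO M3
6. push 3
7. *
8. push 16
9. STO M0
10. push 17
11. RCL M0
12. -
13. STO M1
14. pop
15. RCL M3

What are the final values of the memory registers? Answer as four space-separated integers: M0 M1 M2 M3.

After op 1 (RCL M1): stack=[0] mem=[0,0,0,0]
After op 2 (RCL M1): stack=[0,0] mem=[0,0,0,0]
After op 3 (/): stack=[0] mem=[0,0,0,0]
After op 4 (push 15): stack=[0,15] mem=[0,0,0,0]
After op 5 (STO M3): stack=[0] mem=[0,0,0,15]
After op 6 (push 3): stack=[0,3] mem=[0,0,0,15]
After op 7 (*): stack=[0] mem=[0,0,0,15]
After op 8 (push 16): stack=[0,16] mem=[0,0,0,15]
After op 9 (STO M0): stack=[0] mem=[16,0,0,15]
After op 10 (push 17): stack=[0,17] mem=[16,0,0,15]
After op 11 (RCL M0): stack=[0,17,16] mem=[16,0,0,15]
After op 12 (-): stack=[0,1] mem=[16,0,0,15]
After op 13 (STO M1): stack=[0] mem=[16,1,0,15]
After op 14 (pop): stack=[empty] mem=[16,1,0,15]
After op 15 (RCL M3): stack=[15] mem=[16,1,0,15]

Answer: 16 1 0 15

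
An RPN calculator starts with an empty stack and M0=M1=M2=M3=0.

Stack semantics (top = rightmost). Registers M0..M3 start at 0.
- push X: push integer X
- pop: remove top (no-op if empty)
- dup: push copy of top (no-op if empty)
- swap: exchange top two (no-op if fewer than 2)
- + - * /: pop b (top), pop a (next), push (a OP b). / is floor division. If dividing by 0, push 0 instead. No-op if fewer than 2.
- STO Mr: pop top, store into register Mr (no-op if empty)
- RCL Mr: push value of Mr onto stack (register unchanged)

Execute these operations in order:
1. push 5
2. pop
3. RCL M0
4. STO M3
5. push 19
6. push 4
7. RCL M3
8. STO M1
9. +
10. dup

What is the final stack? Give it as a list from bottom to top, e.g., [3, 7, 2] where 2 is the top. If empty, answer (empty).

After op 1 (push 5): stack=[5] mem=[0,0,0,0]
After op 2 (pop): stack=[empty] mem=[0,0,0,0]
After op 3 (RCL M0): stack=[0] mem=[0,0,0,0]
After op 4 (STO M3): stack=[empty] mem=[0,0,0,0]
After op 5 (push 19): stack=[19] mem=[0,0,0,0]
After op 6 (push 4): stack=[19,4] mem=[0,0,0,0]
After op 7 (RCL M3): stack=[19,4,0] mem=[0,0,0,0]
After op 8 (STO M1): stack=[19,4] mem=[0,0,0,0]
After op 9 (+): stack=[23] mem=[0,0,0,0]
After op 10 (dup): stack=[23,23] mem=[0,0,0,0]

Answer: [23, 23]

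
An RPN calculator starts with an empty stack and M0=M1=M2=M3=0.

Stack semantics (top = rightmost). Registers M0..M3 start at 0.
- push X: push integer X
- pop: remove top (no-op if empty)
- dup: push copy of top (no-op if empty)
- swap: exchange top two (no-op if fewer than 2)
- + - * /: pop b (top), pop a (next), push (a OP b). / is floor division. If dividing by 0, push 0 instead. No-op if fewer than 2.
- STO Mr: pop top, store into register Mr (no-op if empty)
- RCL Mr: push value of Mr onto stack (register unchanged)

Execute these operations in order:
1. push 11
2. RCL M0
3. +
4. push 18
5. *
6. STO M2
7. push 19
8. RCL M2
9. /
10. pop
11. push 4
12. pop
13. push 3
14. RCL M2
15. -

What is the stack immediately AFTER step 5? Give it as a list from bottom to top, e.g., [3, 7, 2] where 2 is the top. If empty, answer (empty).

After op 1 (push 11): stack=[11] mem=[0,0,0,0]
After op 2 (RCL M0): stack=[11,0] mem=[0,0,0,0]
After op 3 (+): stack=[11] mem=[0,0,0,0]
After op 4 (push 18): stack=[11,18] mem=[0,0,0,0]
After op 5 (*): stack=[198] mem=[0,0,0,0]

[198]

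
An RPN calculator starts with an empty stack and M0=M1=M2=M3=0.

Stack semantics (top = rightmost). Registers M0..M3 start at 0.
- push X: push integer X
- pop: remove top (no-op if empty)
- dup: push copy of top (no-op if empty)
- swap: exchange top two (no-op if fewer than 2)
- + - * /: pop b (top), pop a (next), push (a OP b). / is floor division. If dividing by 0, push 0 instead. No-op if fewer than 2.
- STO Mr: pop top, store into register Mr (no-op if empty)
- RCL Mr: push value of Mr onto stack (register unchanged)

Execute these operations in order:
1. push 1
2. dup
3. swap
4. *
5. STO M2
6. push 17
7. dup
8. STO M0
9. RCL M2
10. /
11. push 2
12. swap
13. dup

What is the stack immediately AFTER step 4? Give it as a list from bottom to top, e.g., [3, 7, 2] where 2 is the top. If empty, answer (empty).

After op 1 (push 1): stack=[1] mem=[0,0,0,0]
After op 2 (dup): stack=[1,1] mem=[0,0,0,0]
After op 3 (swap): stack=[1,1] mem=[0,0,0,0]
After op 4 (*): stack=[1] mem=[0,0,0,0]

[1]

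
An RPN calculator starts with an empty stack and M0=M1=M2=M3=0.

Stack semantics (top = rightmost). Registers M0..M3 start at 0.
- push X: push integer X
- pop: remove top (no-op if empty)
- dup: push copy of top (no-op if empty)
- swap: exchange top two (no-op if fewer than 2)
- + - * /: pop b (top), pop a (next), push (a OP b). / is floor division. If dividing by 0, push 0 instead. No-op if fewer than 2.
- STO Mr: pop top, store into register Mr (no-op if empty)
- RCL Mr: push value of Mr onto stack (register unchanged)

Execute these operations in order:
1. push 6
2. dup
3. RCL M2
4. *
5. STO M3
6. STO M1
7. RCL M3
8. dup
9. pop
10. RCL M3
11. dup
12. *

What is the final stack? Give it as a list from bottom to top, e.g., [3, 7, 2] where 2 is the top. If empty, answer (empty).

Answer: [0, 0]

Derivation:
After op 1 (push 6): stack=[6] mem=[0,0,0,0]
After op 2 (dup): stack=[6,6] mem=[0,0,0,0]
After op 3 (RCL M2): stack=[6,6,0] mem=[0,0,0,0]
After op 4 (*): stack=[6,0] mem=[0,0,0,0]
After op 5 (STO M3): stack=[6] mem=[0,0,0,0]
After op 6 (STO M1): stack=[empty] mem=[0,6,0,0]
After op 7 (RCL M3): stack=[0] mem=[0,6,0,0]
After op 8 (dup): stack=[0,0] mem=[0,6,0,0]
After op 9 (pop): stack=[0] mem=[0,6,0,0]
After op 10 (RCL M3): stack=[0,0] mem=[0,6,0,0]
After op 11 (dup): stack=[0,0,0] mem=[0,6,0,0]
After op 12 (*): stack=[0,0] mem=[0,6,0,0]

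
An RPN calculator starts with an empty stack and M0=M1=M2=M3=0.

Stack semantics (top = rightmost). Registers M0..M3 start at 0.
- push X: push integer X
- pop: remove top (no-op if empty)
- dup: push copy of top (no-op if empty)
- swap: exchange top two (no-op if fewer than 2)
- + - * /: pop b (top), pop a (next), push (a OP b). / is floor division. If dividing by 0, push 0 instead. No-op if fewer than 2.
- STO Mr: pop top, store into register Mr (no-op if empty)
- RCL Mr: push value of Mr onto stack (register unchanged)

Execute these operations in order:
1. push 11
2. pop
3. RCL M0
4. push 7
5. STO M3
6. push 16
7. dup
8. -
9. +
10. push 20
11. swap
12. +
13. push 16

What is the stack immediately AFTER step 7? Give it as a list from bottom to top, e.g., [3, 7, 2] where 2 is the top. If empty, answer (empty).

After op 1 (push 11): stack=[11] mem=[0,0,0,0]
After op 2 (pop): stack=[empty] mem=[0,0,0,0]
After op 3 (RCL M0): stack=[0] mem=[0,0,0,0]
After op 4 (push 7): stack=[0,7] mem=[0,0,0,0]
After op 5 (STO M3): stack=[0] mem=[0,0,0,7]
After op 6 (push 16): stack=[0,16] mem=[0,0,0,7]
After op 7 (dup): stack=[0,16,16] mem=[0,0,0,7]

[0, 16, 16]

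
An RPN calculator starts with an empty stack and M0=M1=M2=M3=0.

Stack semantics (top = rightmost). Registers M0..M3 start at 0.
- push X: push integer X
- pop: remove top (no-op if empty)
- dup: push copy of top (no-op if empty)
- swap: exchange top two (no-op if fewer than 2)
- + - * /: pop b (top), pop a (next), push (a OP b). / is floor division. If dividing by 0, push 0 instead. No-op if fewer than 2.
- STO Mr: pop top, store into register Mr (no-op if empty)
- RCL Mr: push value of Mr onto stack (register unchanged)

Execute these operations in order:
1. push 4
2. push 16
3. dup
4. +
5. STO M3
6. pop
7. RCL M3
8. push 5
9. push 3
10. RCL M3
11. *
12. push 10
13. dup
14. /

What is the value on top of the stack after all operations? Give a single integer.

After op 1 (push 4): stack=[4] mem=[0,0,0,0]
After op 2 (push 16): stack=[4,16] mem=[0,0,0,0]
After op 3 (dup): stack=[4,16,16] mem=[0,0,0,0]
After op 4 (+): stack=[4,32] mem=[0,0,0,0]
After op 5 (STO M3): stack=[4] mem=[0,0,0,32]
After op 6 (pop): stack=[empty] mem=[0,0,0,32]
After op 7 (RCL M3): stack=[32] mem=[0,0,0,32]
After op 8 (push 5): stack=[32,5] mem=[0,0,0,32]
After op 9 (push 3): stack=[32,5,3] mem=[0,0,0,32]
After op 10 (RCL M3): stack=[32,5,3,32] mem=[0,0,0,32]
After op 11 (*): stack=[32,5,96] mem=[0,0,0,32]
After op 12 (push 10): stack=[32,5,96,10] mem=[0,0,0,32]
After op 13 (dup): stack=[32,5,96,10,10] mem=[0,0,0,32]
After op 14 (/): stack=[32,5,96,1] mem=[0,0,0,32]

Answer: 1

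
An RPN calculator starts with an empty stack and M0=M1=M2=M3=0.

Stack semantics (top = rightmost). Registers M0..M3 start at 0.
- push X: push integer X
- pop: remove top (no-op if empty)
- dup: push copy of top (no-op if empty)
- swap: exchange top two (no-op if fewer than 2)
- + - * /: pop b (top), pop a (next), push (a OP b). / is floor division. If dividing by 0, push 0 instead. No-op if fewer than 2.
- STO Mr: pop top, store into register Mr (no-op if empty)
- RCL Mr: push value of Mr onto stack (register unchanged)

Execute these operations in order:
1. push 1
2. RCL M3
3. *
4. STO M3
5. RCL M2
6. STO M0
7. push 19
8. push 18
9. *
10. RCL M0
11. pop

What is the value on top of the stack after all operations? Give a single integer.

Answer: 342

Derivation:
After op 1 (push 1): stack=[1] mem=[0,0,0,0]
After op 2 (RCL M3): stack=[1,0] mem=[0,0,0,0]
After op 3 (*): stack=[0] mem=[0,0,0,0]
After op 4 (STO M3): stack=[empty] mem=[0,0,0,0]
After op 5 (RCL M2): stack=[0] mem=[0,0,0,0]
After op 6 (STO M0): stack=[empty] mem=[0,0,0,0]
After op 7 (push 19): stack=[19] mem=[0,0,0,0]
After op 8 (push 18): stack=[19,18] mem=[0,0,0,0]
After op 9 (*): stack=[342] mem=[0,0,0,0]
After op 10 (RCL M0): stack=[342,0] mem=[0,0,0,0]
After op 11 (pop): stack=[342] mem=[0,0,0,0]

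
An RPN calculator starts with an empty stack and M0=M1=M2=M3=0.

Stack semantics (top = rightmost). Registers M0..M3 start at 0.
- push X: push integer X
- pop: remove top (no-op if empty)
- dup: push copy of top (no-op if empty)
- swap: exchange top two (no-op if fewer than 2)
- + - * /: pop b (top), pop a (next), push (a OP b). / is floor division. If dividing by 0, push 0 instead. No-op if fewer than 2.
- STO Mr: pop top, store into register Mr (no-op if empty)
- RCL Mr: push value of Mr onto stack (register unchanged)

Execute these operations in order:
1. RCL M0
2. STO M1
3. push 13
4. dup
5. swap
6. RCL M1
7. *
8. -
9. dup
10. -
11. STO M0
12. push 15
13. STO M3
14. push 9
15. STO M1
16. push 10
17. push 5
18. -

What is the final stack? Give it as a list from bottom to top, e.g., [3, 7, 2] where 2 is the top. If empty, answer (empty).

Answer: [5]

Derivation:
After op 1 (RCL M0): stack=[0] mem=[0,0,0,0]
After op 2 (STO M1): stack=[empty] mem=[0,0,0,0]
After op 3 (push 13): stack=[13] mem=[0,0,0,0]
After op 4 (dup): stack=[13,13] mem=[0,0,0,0]
After op 5 (swap): stack=[13,13] mem=[0,0,0,0]
After op 6 (RCL M1): stack=[13,13,0] mem=[0,0,0,0]
After op 7 (*): stack=[13,0] mem=[0,0,0,0]
After op 8 (-): stack=[13] mem=[0,0,0,0]
After op 9 (dup): stack=[13,13] mem=[0,0,0,0]
After op 10 (-): stack=[0] mem=[0,0,0,0]
After op 11 (STO M0): stack=[empty] mem=[0,0,0,0]
After op 12 (push 15): stack=[15] mem=[0,0,0,0]
After op 13 (STO M3): stack=[empty] mem=[0,0,0,15]
After op 14 (push 9): stack=[9] mem=[0,0,0,15]
After op 15 (STO M1): stack=[empty] mem=[0,9,0,15]
After op 16 (push 10): stack=[10] mem=[0,9,0,15]
After op 17 (push 5): stack=[10,5] mem=[0,9,0,15]
After op 18 (-): stack=[5] mem=[0,9,0,15]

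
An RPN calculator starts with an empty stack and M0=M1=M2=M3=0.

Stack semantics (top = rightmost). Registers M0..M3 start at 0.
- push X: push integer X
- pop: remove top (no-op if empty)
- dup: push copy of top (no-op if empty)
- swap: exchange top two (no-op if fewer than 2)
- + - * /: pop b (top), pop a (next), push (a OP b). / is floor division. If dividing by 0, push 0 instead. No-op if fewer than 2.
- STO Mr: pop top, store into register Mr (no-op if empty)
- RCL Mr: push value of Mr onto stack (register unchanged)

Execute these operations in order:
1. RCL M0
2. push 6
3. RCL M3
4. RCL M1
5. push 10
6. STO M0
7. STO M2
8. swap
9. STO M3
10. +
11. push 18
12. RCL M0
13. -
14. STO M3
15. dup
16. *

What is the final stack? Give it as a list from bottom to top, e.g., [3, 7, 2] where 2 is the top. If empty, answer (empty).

Answer: [0]

Derivation:
After op 1 (RCL M0): stack=[0] mem=[0,0,0,0]
After op 2 (push 6): stack=[0,6] mem=[0,0,0,0]
After op 3 (RCL M3): stack=[0,6,0] mem=[0,0,0,0]
After op 4 (RCL M1): stack=[0,6,0,0] mem=[0,0,0,0]
After op 5 (push 10): stack=[0,6,0,0,10] mem=[0,0,0,0]
After op 6 (STO M0): stack=[0,6,0,0] mem=[10,0,0,0]
After op 7 (STO M2): stack=[0,6,0] mem=[10,0,0,0]
After op 8 (swap): stack=[0,0,6] mem=[10,0,0,0]
After op 9 (STO M3): stack=[0,0] mem=[10,0,0,6]
After op 10 (+): stack=[0] mem=[10,0,0,6]
After op 11 (push 18): stack=[0,18] mem=[10,0,0,6]
After op 12 (RCL M0): stack=[0,18,10] mem=[10,0,0,6]
After op 13 (-): stack=[0,8] mem=[10,0,0,6]
After op 14 (STO M3): stack=[0] mem=[10,0,0,8]
After op 15 (dup): stack=[0,0] mem=[10,0,0,8]
After op 16 (*): stack=[0] mem=[10,0,0,8]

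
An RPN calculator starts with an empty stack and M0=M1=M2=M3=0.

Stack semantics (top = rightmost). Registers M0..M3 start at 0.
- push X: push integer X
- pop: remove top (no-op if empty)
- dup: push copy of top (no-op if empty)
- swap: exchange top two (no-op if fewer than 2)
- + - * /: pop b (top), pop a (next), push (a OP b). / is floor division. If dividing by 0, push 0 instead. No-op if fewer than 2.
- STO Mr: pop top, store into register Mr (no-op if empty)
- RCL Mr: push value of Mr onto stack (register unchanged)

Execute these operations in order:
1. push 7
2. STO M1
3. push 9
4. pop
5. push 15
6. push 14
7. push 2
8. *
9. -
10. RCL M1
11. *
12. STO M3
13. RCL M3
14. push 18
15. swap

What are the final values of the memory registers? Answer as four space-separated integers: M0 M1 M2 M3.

Answer: 0 7 0 -91

Derivation:
After op 1 (push 7): stack=[7] mem=[0,0,0,0]
After op 2 (STO M1): stack=[empty] mem=[0,7,0,0]
After op 3 (push 9): stack=[9] mem=[0,7,0,0]
After op 4 (pop): stack=[empty] mem=[0,7,0,0]
After op 5 (push 15): stack=[15] mem=[0,7,0,0]
After op 6 (push 14): stack=[15,14] mem=[0,7,0,0]
After op 7 (push 2): stack=[15,14,2] mem=[0,7,0,0]
After op 8 (*): stack=[15,28] mem=[0,7,0,0]
After op 9 (-): stack=[-13] mem=[0,7,0,0]
After op 10 (RCL M1): stack=[-13,7] mem=[0,7,0,0]
After op 11 (*): stack=[-91] mem=[0,7,0,0]
After op 12 (STO M3): stack=[empty] mem=[0,7,0,-91]
After op 13 (RCL M3): stack=[-91] mem=[0,7,0,-91]
After op 14 (push 18): stack=[-91,18] mem=[0,7,0,-91]
After op 15 (swap): stack=[18,-91] mem=[0,7,0,-91]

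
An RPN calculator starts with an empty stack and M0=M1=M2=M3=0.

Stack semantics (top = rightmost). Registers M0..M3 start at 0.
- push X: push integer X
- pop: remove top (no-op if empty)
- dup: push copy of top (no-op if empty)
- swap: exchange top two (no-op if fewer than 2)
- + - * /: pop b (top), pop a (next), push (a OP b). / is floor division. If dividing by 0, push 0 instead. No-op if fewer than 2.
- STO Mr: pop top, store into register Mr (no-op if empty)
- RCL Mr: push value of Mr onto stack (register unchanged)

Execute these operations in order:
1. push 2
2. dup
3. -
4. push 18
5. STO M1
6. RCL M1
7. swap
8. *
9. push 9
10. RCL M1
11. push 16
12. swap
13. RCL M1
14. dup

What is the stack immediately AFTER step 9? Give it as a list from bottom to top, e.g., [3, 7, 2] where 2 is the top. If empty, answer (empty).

After op 1 (push 2): stack=[2] mem=[0,0,0,0]
After op 2 (dup): stack=[2,2] mem=[0,0,0,0]
After op 3 (-): stack=[0] mem=[0,0,0,0]
After op 4 (push 18): stack=[0,18] mem=[0,0,0,0]
After op 5 (STO M1): stack=[0] mem=[0,18,0,0]
After op 6 (RCL M1): stack=[0,18] mem=[0,18,0,0]
After op 7 (swap): stack=[18,0] mem=[0,18,0,0]
After op 8 (*): stack=[0] mem=[0,18,0,0]
After op 9 (push 9): stack=[0,9] mem=[0,18,0,0]

[0, 9]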